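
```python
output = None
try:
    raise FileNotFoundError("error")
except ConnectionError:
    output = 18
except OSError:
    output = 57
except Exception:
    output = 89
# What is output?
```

Step-by-step execution trace:
1. `raise FileNotFoundError(...)` raises FileNotFoundError.
2. `except ConnectionError` does not match (FileNotFoundError is not a subclass of ConnectionError); skipped.
3. `except OSError` matches (FileNotFoundError is a subclass of OSError) → output = 57.
4. `except Exception` is not reached.
Result: 57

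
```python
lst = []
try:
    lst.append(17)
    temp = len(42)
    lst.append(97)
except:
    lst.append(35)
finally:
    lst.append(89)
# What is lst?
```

Step-by-step execution trace:
1. try: `lst.append(17)` → lst = [17].
2. `temp = len(42)` raises TypeError; `lst.append(97)` is not reached.
3. bare `except` matches → `lst.append(35)` → lst = [17, 35].
4. finally always runs: `lst.append(89)` → lst = [17, 35, 89].
Result: [17, 35, 89]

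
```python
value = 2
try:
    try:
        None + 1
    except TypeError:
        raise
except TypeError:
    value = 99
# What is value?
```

Step-by-step execution trace:
1. Inner try: `None + 1` raises TypeError.
2. Inner `except TypeError` matches; bare `raise` re-raises the same TypeError.
3. Outer `except TypeError` matches → value = 99.
Result: 99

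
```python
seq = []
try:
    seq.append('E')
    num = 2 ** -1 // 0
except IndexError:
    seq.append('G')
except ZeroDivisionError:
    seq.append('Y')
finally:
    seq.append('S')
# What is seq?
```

Step-by-step execution trace:
1. try: `seq.append('E')` → seq = ['E'].
2. `num = 2 ** -1 // 0` raises ZeroDivisionError.
3. `except IndexError` does not match ZeroDivisionError; skipped.
4. `except ZeroDivisionError` matches → `seq.append('Y')` → seq = ['E', 'Y'].
5. finally always runs: `seq.append('S')` → seq = ['E', 'Y', 'S'].
Result: ['E', 'Y', 'S']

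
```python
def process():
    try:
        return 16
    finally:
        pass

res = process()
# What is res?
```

Step-by-step execution trace:
1. `process()` enters try: `return 16` sets pending return value 16.
2. Before returning, `finally: pass` runs (no effect).
3. process() returns 16 → res = 16.
Result: 16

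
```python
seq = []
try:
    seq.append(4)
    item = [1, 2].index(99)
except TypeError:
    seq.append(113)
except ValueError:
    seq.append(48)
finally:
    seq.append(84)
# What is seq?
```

Step-by-step execution trace:
1. try: `seq.append(4)` → seq = [4].
2. `item = [1, 2].index(99)` raises ValueError.
3. `except TypeError` does not match ValueError; skipped.
4. `except ValueError` matches → `seq.append(48)` → seq = [4, 48].
5. finally always runs: `seq.append(84)` → seq = [4, 48, 84].
Result: [4, 48, 84]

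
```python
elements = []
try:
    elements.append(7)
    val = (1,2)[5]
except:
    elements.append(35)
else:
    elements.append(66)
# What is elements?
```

Step-by-step execution trace:
1. try: `elements.append(7)` → elements = [7].
2. `val = (1,2)[5]` raises IndexError.
3. bare `except` matches → `elements.append(35)` → elements = [7, 35].
4. `else` is skipped (an exception was raised).
Result: [7, 35]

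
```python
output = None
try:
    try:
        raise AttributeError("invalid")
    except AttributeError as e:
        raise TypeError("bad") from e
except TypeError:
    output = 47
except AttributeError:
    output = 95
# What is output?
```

Step-by-step execution trace:
1. Inner try raises AttributeError; inner `except AttributeError as e` catches it.
2. `raise TypeError(...) from e` raises TypeError (AttributeError is attached as __cause__, but only TypeError is active).
3. Outer `except TypeError` matches → output = 47.
4. `except AttributeError` is not reached.
Result: 47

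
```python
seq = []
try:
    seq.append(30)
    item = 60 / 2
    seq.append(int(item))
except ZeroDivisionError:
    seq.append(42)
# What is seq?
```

Step-by-step execution trace:
1. try: `seq.append(30)` → seq = [30].
2. `item = 60 / 2` → item = 30.0. No exception raised.
3. `seq.append(int(item))` → seq = [30, 30].
4. `except ZeroDivisionError` is skipped (no exception was raised).
Result: [30, 30]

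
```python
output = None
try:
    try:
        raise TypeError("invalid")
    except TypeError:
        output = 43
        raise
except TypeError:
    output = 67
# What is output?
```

Step-by-step execution trace:
1. Inner try: `raise TypeError("invalid")` raises TypeError.
2. Inner `except TypeError` matches → output = 43.
3. bare `raise` re-raises the same TypeError.
4. Outer `except TypeError` matches → output = 67.
Result: 67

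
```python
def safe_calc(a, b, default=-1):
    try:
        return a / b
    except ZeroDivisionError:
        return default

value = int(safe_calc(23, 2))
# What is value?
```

Step-by-step execution trace:
1. `safe_calc(23, 2)` enters try: `return 23 / 2` → returns 11.5. No exception raised.
2. `except ZeroDivisionError` is skipped.
3. `int(11.5)` → 11 → value = 11.
Result: 11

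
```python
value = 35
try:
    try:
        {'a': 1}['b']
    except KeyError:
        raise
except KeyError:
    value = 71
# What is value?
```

Step-by-step execution trace:
1. Inner try: `{'a': 1}['b']` raises KeyError.
2. Inner `except KeyError` matches; bare `raise` re-raises the same KeyError.
3. Outer `except KeyError` matches → value = 71.
Result: 71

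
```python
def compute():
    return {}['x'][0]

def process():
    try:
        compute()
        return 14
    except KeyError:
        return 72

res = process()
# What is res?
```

Step-by-step execution trace:
1. `process()` calls `compute()`.
2. `compute()` evaluates `{}['x'][0]`, which raises KeyError; it propagates to the caller.
3. `return 14` is not reached.
4. `except KeyError` in process matches → returns 72.
5. res = 72.
Result: 72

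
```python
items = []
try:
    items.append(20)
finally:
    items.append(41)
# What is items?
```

Step-by-step execution trace:
1. try: `items.append(20)` → items = [20].
2. The try body completes without raising.
3. finally always runs: `items.append(41)` → items = [20, 41].
Result: [20, 41]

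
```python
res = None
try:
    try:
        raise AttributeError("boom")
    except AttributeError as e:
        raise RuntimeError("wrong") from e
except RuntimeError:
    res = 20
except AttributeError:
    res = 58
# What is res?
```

Step-by-step execution trace:
1. Inner try raises AttributeError; inner `except AttributeError as e` catches it.
2. `raise RuntimeError(...) from e` raises RuntimeError (AttributeError is attached as __cause__, but only RuntimeError is active).
3. Outer `except RuntimeError` matches → res = 20.
4. `except AttributeError` is not reached.
Result: 20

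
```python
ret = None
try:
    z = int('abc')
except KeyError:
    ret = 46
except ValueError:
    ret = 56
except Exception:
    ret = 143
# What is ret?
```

Step-by-step execution trace:
1. `z = int('abc')` raises ValueError.
2. `except KeyError` does not match ValueError; skipped.
3. `except ValueError` matches → ret = 56.
4. Remaining except clauses are skipped.
Result: 56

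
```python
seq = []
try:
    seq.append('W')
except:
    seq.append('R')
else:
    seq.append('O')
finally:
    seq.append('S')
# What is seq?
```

Step-by-step execution trace:
1. try: `seq.append('W')` → seq = ['W']. No exception raised.
2. `except` is skipped.
3. `else` runs: `seq.append('O')` → seq = ['W', 'O'].
4. `finally` always runs: `seq.append('S')` → seq = ['W', 'O', 'S'].
Result: ['W', 'O', 'S']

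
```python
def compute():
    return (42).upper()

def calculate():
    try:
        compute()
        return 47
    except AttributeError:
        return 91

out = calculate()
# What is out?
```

Step-by-step execution trace:
1. `calculate()` calls `compute()`.
2. `compute()` evaluates `(42).upper()`, which raises AttributeError; it propagates to the caller.
3. `return 47` is not reached.
4. `except AttributeError` in calculate matches → returns 91.
5. out = 91.
Result: 91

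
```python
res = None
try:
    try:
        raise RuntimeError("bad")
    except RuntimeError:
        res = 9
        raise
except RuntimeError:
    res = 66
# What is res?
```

Step-by-step execution trace:
1. Inner try: `raise RuntimeError("bad")` raises RuntimeError.
2. Inner `except RuntimeError` matches → res = 9.
3. bare `raise` re-raises the same RuntimeError.
4. Outer `except RuntimeError` matches → res = 66.
Result: 66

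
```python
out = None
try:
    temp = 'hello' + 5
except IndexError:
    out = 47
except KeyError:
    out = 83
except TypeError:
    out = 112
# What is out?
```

Step-by-step execution trace:
1. `temp = 'hello' + 5` raises TypeError.
2. `except IndexError` does not match TypeError; skipped.
3. `except KeyError` does not match TypeError; skipped.
4. `except TypeError` matches → out = 112.
Result: 112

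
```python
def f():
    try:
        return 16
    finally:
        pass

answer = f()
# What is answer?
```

Step-by-step execution trace:
1. `f()` enters try: `return 16` sets pending return value 16.
2. Before returning, `finally: pass` runs (no effect).
3. f() returns 16 → answer = 16.
Result: 16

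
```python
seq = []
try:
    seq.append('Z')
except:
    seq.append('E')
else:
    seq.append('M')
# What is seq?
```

Step-by-step execution trace:
1. try: `seq.append('Z')` → seq = ['Z']. No exception raised.
2. `except` is skipped.
3. `else` runs (try completed without exception): `seq.append('M')` → seq = ['Z', 'M'].
Result: ['Z', 'M']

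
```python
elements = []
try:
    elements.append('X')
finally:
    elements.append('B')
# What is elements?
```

Step-by-step execution trace:
1. try: `elements.append('X')` → elements = ['X'].
2. The try body completes without raising.
3. finally always runs: `elements.append('B')` → elements = ['X', 'B'].
Result: ['X', 'B']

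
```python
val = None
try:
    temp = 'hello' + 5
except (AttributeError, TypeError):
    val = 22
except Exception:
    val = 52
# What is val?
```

Step-by-step execution trace:
1. `temp = 'hello' + 5` raises TypeError.
2. `except (AttributeError, TypeError)` matches (TypeError is in the tuple) → val = 22.
3. `except Exception` is not reached.
Result: 22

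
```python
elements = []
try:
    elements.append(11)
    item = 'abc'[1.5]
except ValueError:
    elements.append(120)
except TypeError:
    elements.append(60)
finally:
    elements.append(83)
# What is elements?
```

Step-by-step execution trace:
1. try: `elements.append(11)` → elements = [11].
2. `item = 'abc'[1.5]` raises TypeError.
3. `except ValueError` does not match TypeError; skipped.
4. `except TypeError` matches → `elements.append(60)` → elements = [11, 60].
5. finally always runs: `elements.append(83)` → elements = [11, 60, 83].
Result: [11, 60, 83]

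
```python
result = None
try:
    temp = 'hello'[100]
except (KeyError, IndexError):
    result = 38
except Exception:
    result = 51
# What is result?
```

Step-by-step execution trace:
1. `temp = 'hello'[100]` raises IndexError.
2. `except (KeyError, IndexError)` matches (IndexError is in the tuple) → result = 38.
3. `except Exception` is not reached.
Result: 38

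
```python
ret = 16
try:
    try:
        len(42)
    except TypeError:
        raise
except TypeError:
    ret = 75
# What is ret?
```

Step-by-step execution trace:
1. Inner try: `len(42)` raises TypeError.
2. Inner `except TypeError` matches; bare `raise` re-raises the same TypeError.
3. Outer `except TypeError` matches → ret = 75.
Result: 75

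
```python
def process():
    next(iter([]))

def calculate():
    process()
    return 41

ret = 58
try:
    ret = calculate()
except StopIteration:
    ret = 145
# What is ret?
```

Step-by-step execution trace:
1. ret starts at 58.
2. try: `calculate()` calls `process()`.
3. `process()` evaluates `next(iter([]))`, which raises StopIteration; it propagates through calculate (uncaught).
4. `return 41` in calculate is not reached; the assignment to ret does not complete.
5. `except StopIteration` matches → ret = 145.
Result: 145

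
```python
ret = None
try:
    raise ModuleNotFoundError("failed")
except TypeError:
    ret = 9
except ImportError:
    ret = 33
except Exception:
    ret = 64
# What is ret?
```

Step-by-step execution trace:
1. `raise ModuleNotFoundError(...)` raises ModuleNotFoundError.
2. `except TypeError` does not match (ModuleNotFoundError is not a subclass of TypeError); skipped.
3. `except ImportError` matches (ModuleNotFoundError is a subclass of ImportError) → ret = 33.
4. `except Exception` is not reached.
Result: 33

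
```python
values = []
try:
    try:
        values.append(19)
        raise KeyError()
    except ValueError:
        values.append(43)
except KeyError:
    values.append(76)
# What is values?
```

Step-by-step execution trace:
1. Inner try: `values.append(19)` → values = [19].
2. `raise KeyError()` raises KeyError.
3. Inner `except ValueError` does not match KeyError; exception propagates to outer try.
4. Outer `except KeyError` matches → `values.append(76)` → values = [19, 76].
Result: [19, 76]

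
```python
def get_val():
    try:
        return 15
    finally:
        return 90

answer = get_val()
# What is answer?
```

Step-by-step execution trace:
1. `get_val()` enters try: `return 15` sets pending return value 15.
2. Before returning, `finally: return 90` runs and overrides the pending return.
3. get_val() returns 90 → answer = 90.
Result: 90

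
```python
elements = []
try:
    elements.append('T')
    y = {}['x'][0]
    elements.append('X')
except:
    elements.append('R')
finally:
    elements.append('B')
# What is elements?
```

Step-by-step execution trace:
1. try: `elements.append('T')` → elements = ['T'].
2. `y = {}['x'][0]` raises KeyError; `elements.append('X')` is not reached.
3. bare `except` matches → `elements.append('R')` → elements = ['T', 'R'].
4. finally always runs: `elements.append('B')` → elements = ['T', 'R', 'B'].
Result: ['T', 'R', 'B']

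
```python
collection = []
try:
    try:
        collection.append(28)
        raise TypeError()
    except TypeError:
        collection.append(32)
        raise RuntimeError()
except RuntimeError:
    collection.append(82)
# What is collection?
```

Step-by-step execution trace:
1. Inner try: `collection.append(28)` → collection = [28].
2. `raise TypeError()` raises TypeError.
3. Inner `except TypeError` matches → `collection.append(32)` → collection = [28, 32].
4. `raise RuntimeError()` raises RuntimeError; propagates to outer try.
5. Outer `except RuntimeError` matches → `collection.append(82)` → collection = [28, 32, 82].
Result: [28, 32, 82]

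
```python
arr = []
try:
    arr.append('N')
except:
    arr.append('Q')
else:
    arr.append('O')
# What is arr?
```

Step-by-step execution trace:
1. try: `arr.append('N')` → arr = ['N']. No exception raised.
2. `except` is skipped.
3. `else` runs (try completed without exception): `arr.append('O')` → arr = ['N', 'O'].
Result: ['N', 'O']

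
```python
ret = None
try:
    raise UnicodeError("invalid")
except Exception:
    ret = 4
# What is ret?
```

Step-by-step execution trace:
1. `raise UnicodeError(...)` raises UnicodeError.
2. `except Exception` matches (UnicodeError is a subclass of Exception) → ret = 4.
Result: 4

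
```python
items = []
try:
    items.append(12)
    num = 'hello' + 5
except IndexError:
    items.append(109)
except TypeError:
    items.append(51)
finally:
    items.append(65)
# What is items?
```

Step-by-step execution trace:
1. try: `items.append(12)` → items = [12].
2. `num = 'hello' + 5` raises TypeError.
3. `except IndexError` does not match TypeError; skipped.
4. `except TypeError` matches → `items.append(51)` → items = [12, 51].
5. finally always runs: `items.append(65)` → items = [12, 51, 65].
Result: [12, 51, 65]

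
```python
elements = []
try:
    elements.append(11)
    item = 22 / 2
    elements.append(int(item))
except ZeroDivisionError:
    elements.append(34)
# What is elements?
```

Step-by-step execution trace:
1. try: `elements.append(11)` → elements = [11].
2. `item = 22 / 2` → item = 11.0. No exception raised.
3. `elements.append(int(item))` → elements = [11, 11].
4. `except ZeroDivisionError` is skipped (no exception was raised).
Result: [11, 11]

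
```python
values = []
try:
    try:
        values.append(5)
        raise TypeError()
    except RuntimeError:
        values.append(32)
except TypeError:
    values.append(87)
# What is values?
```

Step-by-step execution trace:
1. Inner try: `values.append(5)` → values = [5].
2. `raise TypeError()` raises TypeError.
3. Inner `except RuntimeError` does not match TypeError; exception propagates to outer try.
4. Outer `except TypeError` matches → `values.append(87)` → values = [5, 87].
Result: [5, 87]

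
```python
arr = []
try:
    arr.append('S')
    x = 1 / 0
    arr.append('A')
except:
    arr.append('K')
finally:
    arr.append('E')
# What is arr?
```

Step-by-step execution trace:
1. try: `arr.append('S')` → arr = ['S'].
2. `x = 1 / 0` raises ZeroDivisionError; `arr.append('A')` is not reached.
3. bare `except` matches → `arr.append('K')` → arr = ['S', 'K'].
4. finally always runs: `arr.append('E')` → arr = ['S', 'K', 'E'].
Result: ['S', 'K', 'E']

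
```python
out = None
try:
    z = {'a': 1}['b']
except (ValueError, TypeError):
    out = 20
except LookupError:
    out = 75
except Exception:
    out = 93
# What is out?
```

Step-by-step execution trace:
1. `z = {'a': 1}['b']` raises KeyError.
2. `except (ValueError, TypeError)` does not match KeyError; skipped.
3. `except LookupError` matches (KeyError is a subclass of LookupError) → out = 75.
4. `except Exception` is not reached.
Result: 75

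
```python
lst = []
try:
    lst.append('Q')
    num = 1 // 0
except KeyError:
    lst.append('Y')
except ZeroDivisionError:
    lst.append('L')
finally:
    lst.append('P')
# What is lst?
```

Step-by-step execution trace:
1. try: `lst.append('Q')` → lst = ['Q'].
2. `num = 1 // 0` raises ZeroDivisionError.
3. `except KeyError` does not match ZeroDivisionError; skipped.
4. `except ZeroDivisionError` matches → `lst.append('L')` → lst = ['Q', 'L'].
5. finally always runs: `lst.append('P')` → lst = ['Q', 'L', 'P'].
Result: ['Q', 'L', 'P']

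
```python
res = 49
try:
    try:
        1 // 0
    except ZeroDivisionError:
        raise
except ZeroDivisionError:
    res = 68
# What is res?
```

Step-by-step execution trace:
1. Inner try: `1 // 0` raises ZeroDivisionError.
2. Inner `except ZeroDivisionError` matches; bare `raise` re-raises the same ZeroDivisionError.
3. Outer `except ZeroDivisionError` matches → res = 68.
Result: 68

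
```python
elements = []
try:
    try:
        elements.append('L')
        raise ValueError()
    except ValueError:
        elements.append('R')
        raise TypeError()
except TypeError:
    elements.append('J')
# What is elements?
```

Step-by-step execution trace:
1. Inner try: `elements.append('L')` → elements = ['L'].
2. `raise ValueError()` raises ValueError.
3. Inner `except ValueError` matches → `elements.append('R')` → elements = ['L', 'R'].
4. `raise TypeError()` raises TypeError; propagates to outer try.
5. Outer `except TypeError` matches → `elements.append('J')` → elements = ['L', 'R', 'J'].
Result: ['L', 'R', 'J']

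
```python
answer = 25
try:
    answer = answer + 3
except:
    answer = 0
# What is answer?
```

Step-by-step execution trace:
1. answer starts at 25.
2. try: `answer = answer + 3` → answer = 28. No exception raised.
3. `except` is skipped.
Result: 28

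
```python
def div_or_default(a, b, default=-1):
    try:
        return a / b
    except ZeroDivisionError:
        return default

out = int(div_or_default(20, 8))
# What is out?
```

Step-by-step execution trace:
1. `div_or_default(20, 8)` enters try: `return 20 / 8` → returns 2.5. No exception raised.
2. `except ZeroDivisionError` is skipped.
3. `int(2.5)` → 2 → out = 2.
Result: 2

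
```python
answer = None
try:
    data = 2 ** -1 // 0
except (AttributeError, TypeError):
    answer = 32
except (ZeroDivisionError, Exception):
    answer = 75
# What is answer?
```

Step-by-step execution trace:
1. `data = 2 ** -1 // 0` raises ZeroDivisionError.
2. `except (AttributeError, TypeError)` does not match ZeroDivisionError; skipped.
3. `except (ZeroDivisionError, Exception)` matches (ZeroDivisionError is in the tuple) → answer = 75.
Result: 75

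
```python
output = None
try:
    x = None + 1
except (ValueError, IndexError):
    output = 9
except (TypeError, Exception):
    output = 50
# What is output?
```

Step-by-step execution trace:
1. `x = None + 1` raises TypeError.
2. `except (ValueError, IndexError)` does not match TypeError; skipped.
3. `except (TypeError, Exception)` matches (TypeError is in the tuple) → output = 50.
Result: 50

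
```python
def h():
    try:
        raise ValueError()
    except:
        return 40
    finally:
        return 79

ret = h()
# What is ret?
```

Step-by-step execution trace:
1. `h()` enters try: `raise ValueError()` raises ValueError.
2. bare `except` matches → `return 40` sets pending return value 40.
3. Before returning, `finally: return 79` runs and overrides the pending return.
4. h() returns 79 → ret = 79.
Result: 79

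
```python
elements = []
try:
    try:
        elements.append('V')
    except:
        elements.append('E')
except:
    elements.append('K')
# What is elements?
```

Step-by-step execution trace:
1. Inner try: `elements.append('V')` → elements = ['V']. No exception raised.
2. Inner `except` is skipped.
3. Inner try completes normally; outer `except` is skipped.
Result: ['V']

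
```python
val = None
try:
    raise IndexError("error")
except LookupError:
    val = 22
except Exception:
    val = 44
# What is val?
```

Step-by-step execution trace:
1. `raise IndexError(...)` raises IndexError.
2. `except LookupError` matches (IndexError is a subclass of LookupError) → val = 22.
3. `except Exception` is not reached.
Result: 22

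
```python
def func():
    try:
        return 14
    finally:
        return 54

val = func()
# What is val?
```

Step-by-step execution trace:
1. `func()` enters try: `return 14` sets pending return value 14.
2. Before returning, `finally: return 54` runs and overrides the pending return.
3. func() returns 54 → val = 54.
Result: 54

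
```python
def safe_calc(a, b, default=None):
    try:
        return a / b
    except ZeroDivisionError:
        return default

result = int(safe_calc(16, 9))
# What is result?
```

Step-by-step execution trace:
1. `safe_calc(16, 9)` enters try: `return 16 / 9` → returns 1.7777777777777777. No exception raised.
2. `except ZeroDivisionError` is skipped.
3. `int(1.7777777777777777)` → 1 → result = 1.
Result: 1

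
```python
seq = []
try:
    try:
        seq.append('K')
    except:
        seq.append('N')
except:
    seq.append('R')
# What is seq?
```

Step-by-step execution trace:
1. Inner try: `seq.append('K')` → seq = ['K']. No exception raised.
2. Inner `except` is skipped.
3. Inner try completes normally; outer `except` is skipped.
Result: ['K']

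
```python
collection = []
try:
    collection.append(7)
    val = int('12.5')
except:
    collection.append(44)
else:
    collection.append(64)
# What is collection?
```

Step-by-step execution trace:
1. try: `collection.append(7)` → collection = [7].
2. `val = int('12.5')` raises ValueError.
3. bare `except` matches → `collection.append(44)` → collection = [7, 44].
4. `else` is skipped (an exception was raised).
Result: [7, 44]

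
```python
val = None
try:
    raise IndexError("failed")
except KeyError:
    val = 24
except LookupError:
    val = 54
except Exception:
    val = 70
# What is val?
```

Step-by-step execution trace:
1. `raise IndexError(...)` raises IndexError.
2. `except KeyError` does not match (IndexError is not a subclass of KeyError); skipped.
3. `except LookupError` matches (IndexError is a subclass of LookupError) → val = 54.
4. `except Exception` is not reached.
Result: 54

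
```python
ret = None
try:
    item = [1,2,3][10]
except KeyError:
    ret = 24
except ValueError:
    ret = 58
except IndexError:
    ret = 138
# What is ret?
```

Step-by-step execution trace:
1. `item = [1,2,3][10]` raises IndexError.
2. `except KeyError` does not match IndexError; skipped.
3. `except ValueError` does not match IndexError; skipped.
4. `except IndexError` matches → ret = 138.
Result: 138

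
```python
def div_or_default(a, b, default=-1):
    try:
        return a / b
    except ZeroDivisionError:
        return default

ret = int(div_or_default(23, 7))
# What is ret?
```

Step-by-step execution trace:
1. `div_or_default(23, 7)` enters try: `return 23 / 7` → returns 3.2857142857142856. No exception raised.
2. `except ZeroDivisionError` is skipped.
3. `int(3.2857142857142856)` → 3 → ret = 3.
Result: 3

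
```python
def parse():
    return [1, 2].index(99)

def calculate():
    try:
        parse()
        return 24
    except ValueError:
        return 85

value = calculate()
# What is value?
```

Step-by-step execution trace:
1. `calculate()` calls `parse()`.
2. `parse()` evaluates `[1, 2].index(99)`, which raises ValueError; it propagates to the caller.
3. `return 24` is not reached.
4. `except ValueError` in calculate matches → returns 85.
5. value = 85.
Result: 85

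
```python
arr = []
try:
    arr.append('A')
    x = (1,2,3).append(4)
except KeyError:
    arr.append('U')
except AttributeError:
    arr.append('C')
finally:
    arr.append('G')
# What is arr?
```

Step-by-step execution trace:
1. try: `arr.append('A')` → arr = ['A'].
2. `x = (1,2,3).append(4)` raises AttributeError.
3. `except KeyError` does not match AttributeError; skipped.
4. `except AttributeError` matches → `arr.append('C')` → arr = ['A', 'C'].
5. finally always runs: `arr.append('G')` → arr = ['A', 'C', 'G'].
Result: ['A', 'C', 'G']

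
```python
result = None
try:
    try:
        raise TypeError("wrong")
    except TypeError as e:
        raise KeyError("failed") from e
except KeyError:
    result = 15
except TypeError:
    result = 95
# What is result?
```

Step-by-step execution trace:
1. Inner try raises TypeError; inner `except TypeError as e` catches it.
2. `raise KeyError(...) from e` raises KeyError (TypeError is attached as __cause__, but only KeyError is active).
3. Outer `except KeyError` matches → result = 15.
4. `except TypeError` is not reached.
Result: 15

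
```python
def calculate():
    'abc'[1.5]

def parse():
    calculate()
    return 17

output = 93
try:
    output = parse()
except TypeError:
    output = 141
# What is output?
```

Step-by-step execution trace:
1. output starts at 93.
2. try: `parse()` calls `calculate()`.
3. `calculate()` evaluates `'abc'[1.5]`, which raises TypeError; it propagates through parse (uncaught).
4. `return 17` in parse is not reached; the assignment to output does not complete.
5. `except TypeError` matches → output = 141.
Result: 141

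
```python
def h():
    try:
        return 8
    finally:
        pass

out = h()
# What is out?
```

Step-by-step execution trace:
1. `h()` enters try: `return 8` sets pending return value 8.
2. Before returning, `finally: pass` runs (no effect).
3. h() returns 8 → out = 8.
Result: 8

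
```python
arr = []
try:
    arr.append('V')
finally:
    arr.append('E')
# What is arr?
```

Step-by-step execution trace:
1. try: `arr.append('V')` → arr = ['V'].
2. The try body completes without raising.
3. finally always runs: `arr.append('E')` → arr = ['V', 'E'].
Result: ['V', 'E']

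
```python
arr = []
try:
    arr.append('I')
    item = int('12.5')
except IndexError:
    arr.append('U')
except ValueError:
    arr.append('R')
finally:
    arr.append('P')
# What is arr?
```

Step-by-step execution trace:
1. try: `arr.append('I')` → arr = ['I'].
2. `item = int('12.5')` raises ValueError.
3. `except IndexError` does not match ValueError; skipped.
4. `except ValueError` matches → `arr.append('R')` → arr = ['I', 'R'].
5. finally always runs: `arr.append('P')` → arr = ['I', 'R', 'P'].
Result: ['I', 'R', 'P']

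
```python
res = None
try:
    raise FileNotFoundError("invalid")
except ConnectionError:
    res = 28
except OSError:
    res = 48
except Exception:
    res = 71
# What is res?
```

Step-by-step execution trace:
1. `raise FileNotFoundError(...)` raises FileNotFoundError.
2. `except ConnectionError` does not match (FileNotFoundError is not a subclass of ConnectionError); skipped.
3. `except OSError` matches (FileNotFoundError is a subclass of OSError) → res = 48.
4. `except Exception` is not reached.
Result: 48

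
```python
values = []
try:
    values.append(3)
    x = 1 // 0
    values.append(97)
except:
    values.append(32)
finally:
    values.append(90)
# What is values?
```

Step-by-step execution trace:
1. try: `values.append(3)` → values = [3].
2. `x = 1 // 0` raises ZeroDivisionError; `values.append(97)` is not reached.
3. bare `except` matches → `values.append(32)` → values = [3, 32].
4. finally always runs: `values.append(90)` → values = [3, 32, 90].
Result: [3, 32, 90]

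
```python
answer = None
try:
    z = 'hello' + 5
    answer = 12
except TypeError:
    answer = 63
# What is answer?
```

Step-by-step execution trace:
1. `z = 'hello' + 5` raises TypeError.
2. `answer = 12` is not reached.
3. `except TypeError` matches → answer = 63.
Result: 63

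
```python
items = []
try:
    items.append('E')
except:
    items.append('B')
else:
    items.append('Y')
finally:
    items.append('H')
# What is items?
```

Step-by-step execution trace:
1. try: `items.append('E')` → items = ['E']. No exception raised.
2. `except` is skipped.
3. `else` runs: `items.append('Y')` → items = ['E', 'Y'].
4. `finally` always runs: `items.append('H')` → items = ['E', 'Y', 'H'].
Result: ['E', 'Y', 'H']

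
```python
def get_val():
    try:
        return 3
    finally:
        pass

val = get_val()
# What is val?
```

Step-by-step execution trace:
1. `get_val()` enters try: `return 3` sets pending return value 3.
2. Before returning, `finally: pass` runs (no effect).
3. get_val() returns 3 → val = 3.
Result: 3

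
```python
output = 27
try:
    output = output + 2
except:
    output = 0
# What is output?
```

Step-by-step execution trace:
1. output starts at 27.
2. try: `output = output + 2` → output = 29. No exception raised.
3. `except` is skipped.
Result: 29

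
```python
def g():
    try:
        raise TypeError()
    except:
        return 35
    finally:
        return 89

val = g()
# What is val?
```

Step-by-step execution trace:
1. `g()` enters try: `raise TypeError()` raises TypeError.
2. bare `except` matches → `return 35` sets pending return value 35.
3. Before returning, `finally: return 89` runs and overrides the pending return.
4. g() returns 89 → val = 89.
Result: 89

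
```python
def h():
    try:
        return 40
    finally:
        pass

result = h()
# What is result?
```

Step-by-step execution trace:
1. `h()` enters try: `return 40` sets pending return value 40.
2. Before returning, `finally: pass` runs (no effect).
3. h() returns 40 → result = 40.
Result: 40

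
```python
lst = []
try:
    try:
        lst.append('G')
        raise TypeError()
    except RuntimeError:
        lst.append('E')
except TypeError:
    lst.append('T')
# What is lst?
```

Step-by-step execution trace:
1. Inner try: `lst.append('G')` → lst = ['G'].
2. `raise TypeError()` raises TypeError.
3. Inner `except RuntimeError` does not match TypeError; exception propagates to outer try.
4. Outer `except TypeError` matches → `lst.append('T')` → lst = ['G', 'T'].
Result: ['G', 'T']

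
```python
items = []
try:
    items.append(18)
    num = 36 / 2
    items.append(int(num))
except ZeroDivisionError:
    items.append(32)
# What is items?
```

Step-by-step execution trace:
1. try: `items.append(18)` → items = [18].
2. `num = 36 / 2` → num = 18.0. No exception raised.
3. `items.append(int(num))` → items = [18, 18].
4. `except ZeroDivisionError` is skipped (no exception was raised).
Result: [18, 18]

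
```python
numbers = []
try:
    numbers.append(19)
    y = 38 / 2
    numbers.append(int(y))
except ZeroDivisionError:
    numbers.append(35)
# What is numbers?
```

Step-by-step execution trace:
1. try: `numbers.append(19)` → numbers = [19].
2. `y = 38 / 2` → y = 19.0. No exception raised.
3. `numbers.append(int(y))` → numbers = [19, 19].
4. `except ZeroDivisionError` is skipped (no exception was raised).
Result: [19, 19]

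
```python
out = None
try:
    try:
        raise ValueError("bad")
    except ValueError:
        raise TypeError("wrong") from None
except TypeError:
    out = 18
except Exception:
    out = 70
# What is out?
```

Step-by-step execution trace:
1. Inner try raises ValueError; inner `except ValueError` catches it.
2. `raise TypeError(...) from None` raises TypeError (from None suppresses __context__, but the active exception is still TypeError).
3. Outer `except TypeError` matches → out = 18.
4. `except Exception` is not reached.
Result: 18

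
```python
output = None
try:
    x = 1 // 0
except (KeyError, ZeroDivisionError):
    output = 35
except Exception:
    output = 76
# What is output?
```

Step-by-step execution trace:
1. `x = 1 // 0` raises ZeroDivisionError.
2. `except (KeyError, ZeroDivisionError)` matches (ZeroDivisionError is in the tuple) → output = 35.
3. `except Exception` is not reached.
Result: 35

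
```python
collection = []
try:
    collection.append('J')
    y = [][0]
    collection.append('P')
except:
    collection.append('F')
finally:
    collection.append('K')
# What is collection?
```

Step-by-step execution trace:
1. try: `collection.append('J')` → collection = ['J'].
2. `y = [][0]` raises IndexError; `collection.append('P')` is not reached.
3. bare `except` matches → `collection.append('F')` → collection = ['J', 'F'].
4. finally always runs: `collection.append('K')` → collection = ['J', 'F', 'K'].
Result: ['J', 'F', 'K']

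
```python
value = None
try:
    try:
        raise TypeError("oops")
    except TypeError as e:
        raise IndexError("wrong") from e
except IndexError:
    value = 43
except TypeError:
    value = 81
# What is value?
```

Step-by-step execution trace:
1. Inner try raises TypeError; inner `except TypeError as e` catches it.
2. `raise IndexError(...) from e` raises IndexError (TypeError is attached as __cause__, but only IndexError is active).
3. Outer `except IndexError` matches → value = 43.
4. `except TypeError` is not reached.
Result: 43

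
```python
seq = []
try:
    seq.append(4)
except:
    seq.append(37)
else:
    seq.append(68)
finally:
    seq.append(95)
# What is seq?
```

Step-by-step execution trace:
1. try: `seq.append(4)` → seq = [4]. No exception raised.
2. `except` is skipped.
3. `else` runs: `seq.append(68)` → seq = [4, 68].
4. `finally` always runs: `seq.append(95)` → seq = [4, 68, 95].
Result: [4, 68, 95]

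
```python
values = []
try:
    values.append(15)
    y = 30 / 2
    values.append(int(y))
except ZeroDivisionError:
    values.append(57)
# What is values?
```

Step-by-step execution trace:
1. try: `values.append(15)` → values = [15].
2. `y = 30 / 2` → y = 15.0. No exception raised.
3. `values.append(int(y))` → values = [15, 15].
4. `except ZeroDivisionError` is skipped (no exception was raised).
Result: [15, 15]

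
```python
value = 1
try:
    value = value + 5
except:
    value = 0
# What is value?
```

Step-by-step execution trace:
1. value starts at 1.
2. try: `value = value + 5` → value = 6. No exception raised.
3. `except` is skipped.
Result: 6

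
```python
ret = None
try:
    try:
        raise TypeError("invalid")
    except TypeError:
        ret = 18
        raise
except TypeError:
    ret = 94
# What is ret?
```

Step-by-step execution trace:
1. Inner try: `raise TypeError("invalid")` raises TypeError.
2. Inner `except TypeError` matches → ret = 18.
3. bare `raise` re-raises the same TypeError.
4. Outer `except TypeError` matches → ret = 94.
Result: 94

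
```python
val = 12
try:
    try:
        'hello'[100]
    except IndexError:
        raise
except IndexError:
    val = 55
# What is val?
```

Step-by-step execution trace:
1. Inner try: `'hello'[100]` raises IndexError.
2. Inner `except IndexError` matches; bare `raise` re-raises the same IndexError.
3. Outer `except IndexError` matches → val = 55.
Result: 55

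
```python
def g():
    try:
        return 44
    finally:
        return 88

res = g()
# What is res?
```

Step-by-step execution trace:
1. `g()` enters try: `return 44` sets pending return value 44.
2. Before returning, `finally: return 88` runs and overrides the pending return.
3. g() returns 88 → res = 88.
Result: 88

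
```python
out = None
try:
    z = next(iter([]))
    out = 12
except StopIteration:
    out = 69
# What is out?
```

Step-by-step execution trace:
1. `z = next(iter([]))` raises StopIteration.
2. `out = 12` is not reached.
3. `except StopIteration` matches → out = 69.
Result: 69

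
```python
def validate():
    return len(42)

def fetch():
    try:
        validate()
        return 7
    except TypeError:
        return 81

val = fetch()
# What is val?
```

Step-by-step execution trace:
1. `fetch()` calls `validate()`.
2. `validate()` evaluates `len(42)`, which raises TypeError; it propagates to the caller.
3. `return 7` is not reached.
4. `except TypeError` in fetch matches → returns 81.
5. val = 81.
Result: 81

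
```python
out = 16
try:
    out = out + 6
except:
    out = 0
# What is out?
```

Step-by-step execution trace:
1. out starts at 16.
2. try: `out = out + 6` → out = 22. No exception raised.
3. `except` is skipped.
Result: 22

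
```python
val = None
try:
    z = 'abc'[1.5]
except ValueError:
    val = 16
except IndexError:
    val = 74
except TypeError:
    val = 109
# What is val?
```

Step-by-step execution trace:
1. `z = 'abc'[1.5]` raises TypeError.
2. `except ValueError` does not match TypeError; skipped.
3. `except IndexError` does not match TypeError; skipped.
4. `except TypeError` matches → val = 109.
Result: 109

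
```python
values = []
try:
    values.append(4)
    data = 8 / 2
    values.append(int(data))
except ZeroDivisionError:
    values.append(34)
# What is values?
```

Step-by-step execution trace:
1. try: `values.append(4)` → values = [4].
2. `data = 8 / 2` → data = 4.0. No exception raised.
3. `values.append(int(data))` → values = [4, 4].
4. `except ZeroDivisionError` is skipped (no exception was raised).
Result: [4, 4]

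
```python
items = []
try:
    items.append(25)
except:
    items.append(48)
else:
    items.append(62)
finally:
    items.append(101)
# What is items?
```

Step-by-step execution trace:
1. try: `items.append(25)` → items = [25]. No exception raised.
2. `except` is skipped.
3. `else` runs: `items.append(62)` → items = [25, 62].
4. `finally` always runs: `items.append(101)` → items = [25, 62, 101].
Result: [25, 62, 101]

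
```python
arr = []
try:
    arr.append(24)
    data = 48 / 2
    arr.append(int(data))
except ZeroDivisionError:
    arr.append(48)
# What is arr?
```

Step-by-step execution trace:
1. try: `arr.append(24)` → arr = [24].
2. `data = 48 / 2` → data = 24.0. No exception raised.
3. `arr.append(int(data))` → arr = [24, 24].
4. `except ZeroDivisionError` is skipped (no exception was raised).
Result: [24, 24]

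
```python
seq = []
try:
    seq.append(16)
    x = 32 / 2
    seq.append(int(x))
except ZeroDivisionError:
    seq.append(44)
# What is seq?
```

Step-by-step execution trace:
1. try: `seq.append(16)` → seq = [16].
2. `x = 32 / 2` → x = 16.0. No exception raised.
3. `seq.append(int(x))` → seq = [16, 16].
4. `except ZeroDivisionError` is skipped (no exception was raised).
Result: [16, 16]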